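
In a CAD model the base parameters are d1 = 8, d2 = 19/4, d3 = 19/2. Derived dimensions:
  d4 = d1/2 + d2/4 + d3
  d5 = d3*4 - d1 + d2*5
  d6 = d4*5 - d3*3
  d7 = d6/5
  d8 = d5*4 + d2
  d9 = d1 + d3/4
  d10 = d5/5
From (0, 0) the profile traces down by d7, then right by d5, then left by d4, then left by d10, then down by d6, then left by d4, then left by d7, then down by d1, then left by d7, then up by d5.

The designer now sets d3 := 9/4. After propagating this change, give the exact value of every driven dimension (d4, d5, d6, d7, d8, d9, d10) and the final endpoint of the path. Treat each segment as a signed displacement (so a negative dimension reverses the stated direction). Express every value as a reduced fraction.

d4 = 119/16
d5 = 99/4
d6 = 487/16
d7 = 487/80
d8 = 415/4
d9 = 137/16
d10 = 99/20
endpoint = (-29/4, -791/40)

Apply edit: d3 := 9/4
  d4 = d1/2 + d2/4 + d3 = 119/16
  d5 = d3*4 - d1 + d2*5 = 99/4
  d6 = d4*5 - d3*3 = 487/16
  d7 = d6/5 = 487/80
  d8 = d5*4 + d2 = 415/4
  d9 = d1 + d3/4 = 137/16
  d10 = d5/5 = 99/20
Walk from origin (0, 0):
  seg 1: down by d7 = 487/80 → (0, -487/80)
  seg 2: right by d5 = 99/4 → (99/4, -487/80)
  seg 3: left by d4 = 119/16 → (277/16, -487/80)
  seg 4: left by d10 = 99/20 → (989/80, -487/80)
  seg 5: down by d6 = 487/16 → (989/80, -1461/40)
  seg 6: left by d4 = 119/16 → (197/40, -1461/40)
  seg 7: left by d7 = 487/80 → (-93/80, -1461/40)
  seg 8: down by d1 = 8 → (-93/80, -1781/40)
  seg 9: left by d7 = 487/80 → (-29/4, -1781/40)
  seg 10: up by d5 = 99/4 → (-29/4, -791/40)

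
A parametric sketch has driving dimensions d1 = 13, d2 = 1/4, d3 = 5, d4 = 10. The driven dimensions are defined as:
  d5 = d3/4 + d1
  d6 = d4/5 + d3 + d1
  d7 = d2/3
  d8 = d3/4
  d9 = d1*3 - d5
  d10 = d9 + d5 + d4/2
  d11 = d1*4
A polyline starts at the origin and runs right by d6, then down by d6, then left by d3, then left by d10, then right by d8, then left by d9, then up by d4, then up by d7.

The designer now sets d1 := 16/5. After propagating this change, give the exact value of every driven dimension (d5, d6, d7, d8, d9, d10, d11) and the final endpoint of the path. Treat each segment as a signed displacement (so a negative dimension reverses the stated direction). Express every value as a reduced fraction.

Apply edit: d1 := 16/5
  d5 = d3/4 + d1 = 89/20
  d6 = d4/5 + d3 + d1 = 51/5
  d7 = d2/3 = 1/12
  d8 = d3/4 = 5/4
  d9 = d1*3 - d5 = 103/20
  d10 = d9 + d5 + d4/2 = 73/5
  d11 = d1*4 = 64/5
Walk from origin (0, 0):
  seg 1: right by d6 = 51/5 → (51/5, 0)
  seg 2: down by d6 = 51/5 → (51/5, -51/5)
  seg 3: left by d3 = 5 → (26/5, -51/5)
  seg 4: left by d10 = 73/5 → (-47/5, -51/5)
  seg 5: right by d8 = 5/4 → (-163/20, -51/5)
  seg 6: left by d9 = 103/20 → (-133/10, -51/5)
  seg 7: up by d4 = 10 → (-133/10, -1/5)
  seg 8: up by d7 = 1/12 → (-133/10, -7/60)

d5 = 89/20
d6 = 51/5
d7 = 1/12
d8 = 5/4
d9 = 103/20
d10 = 73/5
d11 = 64/5
endpoint = (-133/10, -7/60)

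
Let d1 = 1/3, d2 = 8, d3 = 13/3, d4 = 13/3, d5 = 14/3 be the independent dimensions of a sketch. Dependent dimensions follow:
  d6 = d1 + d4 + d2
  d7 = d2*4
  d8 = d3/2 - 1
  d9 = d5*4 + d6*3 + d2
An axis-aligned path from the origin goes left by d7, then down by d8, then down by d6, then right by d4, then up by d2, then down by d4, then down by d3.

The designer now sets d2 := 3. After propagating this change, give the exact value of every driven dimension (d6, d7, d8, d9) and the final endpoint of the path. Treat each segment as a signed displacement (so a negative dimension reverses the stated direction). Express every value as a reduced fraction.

d6 = 23/3
d7 = 12
d8 = 7/6
d9 = 134/3
endpoint = (-23/3, -29/2)

Apply edit: d2 := 3
  d6 = d1 + d4 + d2 = 23/3
  d7 = d2*4 = 12
  d8 = d3/2 - 1 = 7/6
  d9 = d5*4 + d6*3 + d2 = 134/3
Walk from origin (0, 0):
  seg 1: left by d7 = 12 → (-12, 0)
  seg 2: down by d8 = 7/6 → (-12, -7/6)
  seg 3: down by d6 = 23/3 → (-12, -53/6)
  seg 4: right by d4 = 13/3 → (-23/3, -53/6)
  seg 5: up by d2 = 3 → (-23/3, -35/6)
  seg 6: down by d4 = 13/3 → (-23/3, -61/6)
  seg 7: down by d3 = 13/3 → (-23/3, -29/2)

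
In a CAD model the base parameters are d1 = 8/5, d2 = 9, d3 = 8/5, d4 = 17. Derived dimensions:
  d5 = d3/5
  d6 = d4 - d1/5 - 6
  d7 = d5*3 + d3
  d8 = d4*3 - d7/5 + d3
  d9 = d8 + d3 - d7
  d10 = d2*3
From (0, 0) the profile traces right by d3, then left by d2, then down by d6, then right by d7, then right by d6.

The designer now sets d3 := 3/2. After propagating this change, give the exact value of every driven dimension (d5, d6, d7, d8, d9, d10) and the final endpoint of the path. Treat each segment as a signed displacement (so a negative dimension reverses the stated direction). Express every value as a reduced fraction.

Apply edit: d3 := 3/2
  d5 = d3/5 = 3/10
  d6 = d4 - d1/5 - 6 = 267/25
  d7 = d5*3 + d3 = 12/5
  d8 = d4*3 - d7/5 + d3 = 2601/50
  d9 = d8 + d3 - d7 = 1278/25
  d10 = d2*3 = 27
Walk from origin (0, 0):
  seg 1: right by d3 = 3/2 → (3/2, 0)
  seg 2: left by d2 = 9 → (-15/2, 0)
  seg 3: down by d6 = 267/25 → (-15/2, -267/25)
  seg 4: right by d7 = 12/5 → (-51/10, -267/25)
  seg 5: right by d6 = 267/25 → (279/50, -267/25)

d5 = 3/10
d6 = 267/25
d7 = 12/5
d8 = 2601/50
d9 = 1278/25
d10 = 27
endpoint = (279/50, -267/25)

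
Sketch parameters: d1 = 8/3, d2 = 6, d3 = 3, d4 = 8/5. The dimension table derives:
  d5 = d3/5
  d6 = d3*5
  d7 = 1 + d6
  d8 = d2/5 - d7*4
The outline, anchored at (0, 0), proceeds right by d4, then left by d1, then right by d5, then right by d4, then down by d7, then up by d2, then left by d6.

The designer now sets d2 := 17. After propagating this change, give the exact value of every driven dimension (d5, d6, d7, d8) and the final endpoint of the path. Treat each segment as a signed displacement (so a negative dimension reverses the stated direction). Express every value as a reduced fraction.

d5 = 3/5
d6 = 15
d7 = 16
d8 = -303/5
endpoint = (-208/15, 1)

Apply edit: d2 := 17
  d5 = d3/5 = 3/5
  d6 = d3*5 = 15
  d7 = 1 + d6 = 16
  d8 = d2/5 - d7*4 = -303/5
Walk from origin (0, 0):
  seg 1: right by d4 = 8/5 → (8/5, 0)
  seg 2: left by d1 = 8/3 → (-16/15, 0)
  seg 3: right by d5 = 3/5 → (-7/15, 0)
  seg 4: right by d4 = 8/5 → (17/15, 0)
  seg 5: down by d7 = 16 → (17/15, -16)
  seg 6: up by d2 = 17 → (17/15, 1)
  seg 7: left by d6 = 15 → (-208/15, 1)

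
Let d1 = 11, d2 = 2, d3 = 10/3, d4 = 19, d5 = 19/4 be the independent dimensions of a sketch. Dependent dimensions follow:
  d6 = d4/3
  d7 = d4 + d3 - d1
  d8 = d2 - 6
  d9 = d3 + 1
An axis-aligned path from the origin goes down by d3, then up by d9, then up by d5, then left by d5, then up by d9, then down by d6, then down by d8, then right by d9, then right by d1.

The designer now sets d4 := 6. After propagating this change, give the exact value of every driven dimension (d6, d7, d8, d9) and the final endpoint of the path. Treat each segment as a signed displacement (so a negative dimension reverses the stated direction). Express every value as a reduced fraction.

d6 = 2
d7 = -5/3
d8 = -4
d9 = 13/3
endpoint = (127/12, 145/12)

Apply edit: d4 := 6
  d6 = d4/3 = 2
  d7 = d4 + d3 - d1 = -5/3
  d8 = d2 - 6 = -4
  d9 = d3 + 1 = 13/3
Walk from origin (0, 0):
  seg 1: down by d3 = 10/3 → (0, -10/3)
  seg 2: up by d9 = 13/3 → (0, 1)
  seg 3: up by d5 = 19/4 → (0, 23/4)
  seg 4: left by d5 = 19/4 → (-19/4, 23/4)
  seg 5: up by d9 = 13/3 → (-19/4, 121/12)
  seg 6: down by d6 = 2 → (-19/4, 97/12)
  seg 7: down by d8 = -4 → (-19/4, 145/12)
  seg 8: right by d9 = 13/3 → (-5/12, 145/12)
  seg 9: right by d1 = 11 → (127/12, 145/12)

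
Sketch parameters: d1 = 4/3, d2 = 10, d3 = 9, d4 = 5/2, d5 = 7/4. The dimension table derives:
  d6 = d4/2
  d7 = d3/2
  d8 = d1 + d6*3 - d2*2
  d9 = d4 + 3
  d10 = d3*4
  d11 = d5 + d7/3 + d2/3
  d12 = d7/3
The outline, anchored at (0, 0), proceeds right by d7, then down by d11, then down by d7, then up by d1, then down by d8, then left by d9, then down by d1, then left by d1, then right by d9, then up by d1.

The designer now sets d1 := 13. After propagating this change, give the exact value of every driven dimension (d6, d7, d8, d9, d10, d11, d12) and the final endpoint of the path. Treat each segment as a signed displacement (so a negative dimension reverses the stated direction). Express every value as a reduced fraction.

Apply edit: d1 := 13
  d6 = d4/2 = 5/4
  d7 = d3/2 = 9/2
  d8 = d1 + d6*3 - d2*2 = -13/4
  d9 = d4 + 3 = 11/2
  d10 = d3*4 = 36
  d11 = d5 + d7/3 + d2/3 = 79/12
  d12 = d7/3 = 3/2
Walk from origin (0, 0):
  seg 1: right by d7 = 9/2 → (9/2, 0)
  seg 2: down by d11 = 79/12 → (9/2, -79/12)
  seg 3: down by d7 = 9/2 → (9/2, -133/12)
  seg 4: up by d1 = 13 → (9/2, 23/12)
  seg 5: down by d8 = -13/4 → (9/2, 31/6)
  seg 6: left by d9 = 11/2 → (-1, 31/6)
  seg 7: down by d1 = 13 → (-1, -47/6)
  seg 8: left by d1 = 13 → (-14, -47/6)
  seg 9: right by d9 = 11/2 → (-17/2, -47/6)
  seg 10: up by d1 = 13 → (-17/2, 31/6)

d6 = 5/4
d7 = 9/2
d8 = -13/4
d9 = 11/2
d10 = 36
d11 = 79/12
d12 = 3/2
endpoint = (-17/2, 31/6)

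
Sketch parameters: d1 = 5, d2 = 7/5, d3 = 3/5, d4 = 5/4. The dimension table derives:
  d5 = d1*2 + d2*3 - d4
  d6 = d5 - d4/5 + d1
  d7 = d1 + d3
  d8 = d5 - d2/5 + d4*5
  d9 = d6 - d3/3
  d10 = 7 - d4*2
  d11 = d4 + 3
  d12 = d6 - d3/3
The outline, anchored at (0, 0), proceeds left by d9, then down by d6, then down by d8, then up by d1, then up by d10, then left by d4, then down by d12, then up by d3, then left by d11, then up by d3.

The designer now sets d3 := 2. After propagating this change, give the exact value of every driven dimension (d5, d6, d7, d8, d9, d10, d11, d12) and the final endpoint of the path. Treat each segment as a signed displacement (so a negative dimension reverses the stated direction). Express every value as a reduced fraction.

Apply edit: d3 := 2
  d5 = d1*2 + d2*3 - d4 = 259/20
  d6 = d5 - d4/5 + d1 = 177/10
  d7 = d1 + d3 = 7
  d8 = d5 - d2/5 + d4*5 = 473/25
  d9 = d6 - d3/3 = 511/30
  d10 = 7 - d4*2 = 9/2
  d11 = d4 + 3 = 17/4
  d12 = d6 - d3/3 = 511/30
Walk from origin (0, 0):
  seg 1: left by d9 = 511/30 → (-511/30, 0)
  seg 2: down by d6 = 177/10 → (-511/30, -177/10)
  seg 3: down by d8 = 473/25 → (-511/30, -1831/50)
  seg 4: up by d1 = 5 → (-511/30, -1581/50)
  seg 5: up by d10 = 9/2 → (-511/30, -678/25)
  seg 6: left by d4 = 5/4 → (-1097/60, -678/25)
  seg 7: down by d12 = 511/30 → (-1097/60, -6623/150)
  seg 8: up by d3 = 2 → (-1097/60, -6323/150)
  seg 9: left by d11 = 17/4 → (-338/15, -6323/150)
  seg 10: up by d3 = 2 → (-338/15, -6023/150)

d5 = 259/20
d6 = 177/10
d7 = 7
d8 = 473/25
d9 = 511/30
d10 = 9/2
d11 = 17/4
d12 = 511/30
endpoint = (-338/15, -6023/150)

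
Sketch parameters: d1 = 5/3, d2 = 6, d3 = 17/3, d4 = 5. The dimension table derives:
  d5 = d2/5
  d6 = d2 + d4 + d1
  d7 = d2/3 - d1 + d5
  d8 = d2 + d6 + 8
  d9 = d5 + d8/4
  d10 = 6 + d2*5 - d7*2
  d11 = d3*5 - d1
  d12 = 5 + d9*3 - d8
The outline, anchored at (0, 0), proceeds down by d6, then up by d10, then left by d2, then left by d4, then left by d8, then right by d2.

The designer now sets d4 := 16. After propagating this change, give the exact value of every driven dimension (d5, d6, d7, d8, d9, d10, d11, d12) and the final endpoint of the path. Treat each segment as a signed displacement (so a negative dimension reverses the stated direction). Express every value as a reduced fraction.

d5 = 6/5
d6 = 71/3
d7 = 23/15
d8 = 113/3
d9 = 637/60
d10 = 494/15
d11 = 80/3
d12 = -49/60
endpoint = (-161/3, 139/15)

Apply edit: d4 := 16
  d5 = d2/5 = 6/5
  d6 = d2 + d4 + d1 = 71/3
  d7 = d2/3 - d1 + d5 = 23/15
  d8 = d2 + d6 + 8 = 113/3
  d9 = d5 + d8/4 = 637/60
  d10 = 6 + d2*5 - d7*2 = 494/15
  d11 = d3*5 - d1 = 80/3
  d12 = 5 + d9*3 - d8 = -49/60
Walk from origin (0, 0):
  seg 1: down by d6 = 71/3 → (0, -71/3)
  seg 2: up by d10 = 494/15 → (0, 139/15)
  seg 3: left by d2 = 6 → (-6, 139/15)
  seg 4: left by d4 = 16 → (-22, 139/15)
  seg 5: left by d8 = 113/3 → (-179/3, 139/15)
  seg 6: right by d2 = 6 → (-161/3, 139/15)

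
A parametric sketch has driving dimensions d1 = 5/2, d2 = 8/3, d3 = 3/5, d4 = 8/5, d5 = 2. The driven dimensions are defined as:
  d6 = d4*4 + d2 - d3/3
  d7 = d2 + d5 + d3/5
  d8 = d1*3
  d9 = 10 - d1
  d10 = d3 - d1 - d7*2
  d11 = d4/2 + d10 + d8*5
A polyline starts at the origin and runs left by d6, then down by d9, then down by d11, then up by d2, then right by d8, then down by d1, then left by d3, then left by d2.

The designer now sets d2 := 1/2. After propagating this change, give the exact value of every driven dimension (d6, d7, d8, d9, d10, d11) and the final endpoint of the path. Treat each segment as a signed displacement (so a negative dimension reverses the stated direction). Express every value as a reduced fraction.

Apply edit: d2 := 1/2
  d6 = d4*4 + d2 - d3/3 = 67/10
  d7 = d2 + d5 + d3/5 = 131/50
  d8 = d1*3 = 15/2
  d9 = 10 - d1 = 15/2
  d10 = d3 - d1 - d7*2 = -357/50
  d11 = d4/2 + d10 + d8*5 = 779/25
Walk from origin (0, 0):
  seg 1: left by d6 = 67/10 → (-67/10, 0)
  seg 2: down by d9 = 15/2 → (-67/10, -15/2)
  seg 3: down by d11 = 779/25 → (-67/10, -1933/50)
  seg 4: up by d2 = 1/2 → (-67/10, -954/25)
  seg 5: right by d8 = 15/2 → (4/5, -954/25)
  seg 6: down by d1 = 5/2 → (4/5, -2033/50)
  seg 7: left by d3 = 3/5 → (1/5, -2033/50)
  seg 8: left by d2 = 1/2 → (-3/10, -2033/50)

d6 = 67/10
d7 = 131/50
d8 = 15/2
d9 = 15/2
d10 = -357/50
d11 = 779/25
endpoint = (-3/10, -2033/50)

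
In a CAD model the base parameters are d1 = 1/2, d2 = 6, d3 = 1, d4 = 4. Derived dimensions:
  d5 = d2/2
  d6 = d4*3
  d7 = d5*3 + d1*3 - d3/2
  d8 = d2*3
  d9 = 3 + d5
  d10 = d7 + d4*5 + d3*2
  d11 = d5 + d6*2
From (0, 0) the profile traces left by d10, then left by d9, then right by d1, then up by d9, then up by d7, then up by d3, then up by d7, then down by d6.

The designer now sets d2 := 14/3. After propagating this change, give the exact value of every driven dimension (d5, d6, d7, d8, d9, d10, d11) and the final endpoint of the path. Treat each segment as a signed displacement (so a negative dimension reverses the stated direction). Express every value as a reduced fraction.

d5 = 7/3
d6 = 12
d7 = 8
d8 = 14
d9 = 16/3
d10 = 30
d11 = 79/3
endpoint = (-209/6, 31/3)

Apply edit: d2 := 14/3
  d5 = d2/2 = 7/3
  d6 = d4*3 = 12
  d7 = d5*3 + d1*3 - d3/2 = 8
  d8 = d2*3 = 14
  d9 = 3 + d5 = 16/3
  d10 = d7 + d4*5 + d3*2 = 30
  d11 = d5 + d6*2 = 79/3
Walk from origin (0, 0):
  seg 1: left by d10 = 30 → (-30, 0)
  seg 2: left by d9 = 16/3 → (-106/3, 0)
  seg 3: right by d1 = 1/2 → (-209/6, 0)
  seg 4: up by d9 = 16/3 → (-209/6, 16/3)
  seg 5: up by d7 = 8 → (-209/6, 40/3)
  seg 6: up by d3 = 1 → (-209/6, 43/3)
  seg 7: up by d7 = 8 → (-209/6, 67/3)
  seg 8: down by d6 = 12 → (-209/6, 31/3)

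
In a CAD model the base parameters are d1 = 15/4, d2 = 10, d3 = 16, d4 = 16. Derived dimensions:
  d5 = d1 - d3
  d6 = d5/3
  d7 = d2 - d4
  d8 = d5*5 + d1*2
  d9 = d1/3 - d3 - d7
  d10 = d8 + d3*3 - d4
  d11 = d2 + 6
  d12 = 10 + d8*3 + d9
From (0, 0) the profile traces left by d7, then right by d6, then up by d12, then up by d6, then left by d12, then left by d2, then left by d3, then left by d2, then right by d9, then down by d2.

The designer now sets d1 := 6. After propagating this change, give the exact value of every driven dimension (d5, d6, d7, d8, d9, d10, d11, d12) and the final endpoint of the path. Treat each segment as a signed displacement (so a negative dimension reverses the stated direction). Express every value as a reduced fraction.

Apply edit: d1 := 6
  d5 = d1 - d3 = -10
  d6 = d5/3 = -10/3
  d7 = d2 - d4 = -6
  d8 = d5*5 + d1*2 = -38
  d9 = d1/3 - d3 - d7 = -8
  d10 = d8 + d3*3 - d4 = -6
  d11 = d2 + 6 = 16
  d12 = 10 + d8*3 + d9 = -112
Walk from origin (0, 0):
  seg 1: left by d7 = -6 → (6, 0)
  seg 2: right by d6 = -10/3 → (8/3, 0)
  seg 3: up by d12 = -112 → (8/3, -112)
  seg 4: up by d6 = -10/3 → (8/3, -346/3)
  seg 5: left by d12 = -112 → (344/3, -346/3)
  seg 6: left by d2 = 10 → (314/3, -346/3)
  seg 7: left by d3 = 16 → (266/3, -346/3)
  seg 8: left by d2 = 10 → (236/3, -346/3)
  seg 9: right by d9 = -8 → (212/3, -346/3)
  seg 10: down by d2 = 10 → (212/3, -376/3)

d5 = -10
d6 = -10/3
d7 = -6
d8 = -38
d9 = -8
d10 = -6
d11 = 16
d12 = -112
endpoint = (212/3, -376/3)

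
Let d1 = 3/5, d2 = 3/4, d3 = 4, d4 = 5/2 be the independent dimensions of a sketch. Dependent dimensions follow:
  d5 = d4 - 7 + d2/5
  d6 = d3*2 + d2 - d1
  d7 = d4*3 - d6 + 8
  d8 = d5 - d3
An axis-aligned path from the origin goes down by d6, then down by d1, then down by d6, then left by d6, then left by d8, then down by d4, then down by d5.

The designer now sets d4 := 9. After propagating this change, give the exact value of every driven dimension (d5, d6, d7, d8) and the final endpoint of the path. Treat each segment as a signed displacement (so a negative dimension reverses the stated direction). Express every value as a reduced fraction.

Apply edit: d4 := 9
  d5 = d4 - 7 + d2/5 = 43/20
  d6 = d3*2 + d2 - d1 = 163/20
  d7 = d4*3 - d6 + 8 = 537/20
  d8 = d5 - d3 = -37/20
Walk from origin (0, 0):
  seg 1: down by d6 = 163/20 → (0, -163/20)
  seg 2: down by d1 = 3/5 → (0, -35/4)
  seg 3: down by d6 = 163/20 → (0, -169/10)
  seg 4: left by d6 = 163/20 → (-163/20, -169/10)
  seg 5: left by d8 = -37/20 → (-63/10, -169/10)
  seg 6: down by d4 = 9 → (-63/10, -259/10)
  seg 7: down by d5 = 43/20 → (-63/10, -561/20)

d5 = 43/20
d6 = 163/20
d7 = 537/20
d8 = -37/20
endpoint = (-63/10, -561/20)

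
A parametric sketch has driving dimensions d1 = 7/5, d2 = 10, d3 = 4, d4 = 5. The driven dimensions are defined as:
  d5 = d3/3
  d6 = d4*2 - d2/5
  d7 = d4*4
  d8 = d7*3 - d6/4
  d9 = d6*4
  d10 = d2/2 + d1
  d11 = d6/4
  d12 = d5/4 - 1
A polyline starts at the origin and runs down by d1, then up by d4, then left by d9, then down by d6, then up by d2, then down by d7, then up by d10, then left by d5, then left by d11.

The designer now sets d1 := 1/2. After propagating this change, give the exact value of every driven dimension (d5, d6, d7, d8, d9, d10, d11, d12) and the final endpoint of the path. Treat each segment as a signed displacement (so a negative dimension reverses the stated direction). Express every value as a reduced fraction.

Apply edit: d1 := 1/2
  d5 = d3/3 = 4/3
  d6 = d4*2 - d2/5 = 8
  d7 = d4*4 = 20
  d8 = d7*3 - d6/4 = 58
  d9 = d6*4 = 32
  d10 = d2/2 + d1 = 11/2
  d11 = d6/4 = 2
  d12 = d5/4 - 1 = -2/3
Walk from origin (0, 0):
  seg 1: down by d1 = 1/2 → (0, -1/2)
  seg 2: up by d4 = 5 → (0, 9/2)
  seg 3: left by d9 = 32 → (-32, 9/2)
  seg 4: down by d6 = 8 → (-32, -7/2)
  seg 5: up by d2 = 10 → (-32, 13/2)
  seg 6: down by d7 = 20 → (-32, -27/2)
  seg 7: up by d10 = 11/2 → (-32, -8)
  seg 8: left by d5 = 4/3 → (-100/3, -8)
  seg 9: left by d11 = 2 → (-106/3, -8)

d5 = 4/3
d6 = 8
d7 = 20
d8 = 58
d9 = 32
d10 = 11/2
d11 = 2
d12 = -2/3
endpoint = (-106/3, -8)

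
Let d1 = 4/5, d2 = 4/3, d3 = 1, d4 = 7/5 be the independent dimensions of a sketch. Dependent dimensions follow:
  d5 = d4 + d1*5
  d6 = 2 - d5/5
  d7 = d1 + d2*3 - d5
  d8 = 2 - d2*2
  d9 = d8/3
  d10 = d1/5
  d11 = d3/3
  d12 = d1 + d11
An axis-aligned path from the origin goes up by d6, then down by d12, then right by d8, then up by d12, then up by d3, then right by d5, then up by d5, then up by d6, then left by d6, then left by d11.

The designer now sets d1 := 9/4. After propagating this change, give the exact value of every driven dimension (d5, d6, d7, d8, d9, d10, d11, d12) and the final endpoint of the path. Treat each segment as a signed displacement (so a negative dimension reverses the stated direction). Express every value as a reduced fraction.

d5 = 253/20
d6 = -53/100
d7 = -32/5
d8 = -2/3
d9 = -2/9
d10 = 9/20
d11 = 1/3
d12 = 31/12
endpoint = (609/50, 1259/100)

Apply edit: d1 := 9/4
  d5 = d4 + d1*5 = 253/20
  d6 = 2 - d5/5 = -53/100
  d7 = d1 + d2*3 - d5 = -32/5
  d8 = 2 - d2*2 = -2/3
  d9 = d8/3 = -2/9
  d10 = d1/5 = 9/20
  d11 = d3/3 = 1/3
  d12 = d1 + d11 = 31/12
Walk from origin (0, 0):
  seg 1: up by d6 = -53/100 → (0, -53/100)
  seg 2: down by d12 = 31/12 → (0, -467/150)
  seg 3: right by d8 = -2/3 → (-2/3, -467/150)
  seg 4: up by d12 = 31/12 → (-2/3, -53/100)
  seg 5: up by d3 = 1 → (-2/3, 47/100)
  seg 6: right by d5 = 253/20 → (719/60, 47/100)
  seg 7: up by d5 = 253/20 → (719/60, 328/25)
  seg 8: up by d6 = -53/100 → (719/60, 1259/100)
  seg 9: left by d6 = -53/100 → (1877/150, 1259/100)
  seg 10: left by d11 = 1/3 → (609/50, 1259/100)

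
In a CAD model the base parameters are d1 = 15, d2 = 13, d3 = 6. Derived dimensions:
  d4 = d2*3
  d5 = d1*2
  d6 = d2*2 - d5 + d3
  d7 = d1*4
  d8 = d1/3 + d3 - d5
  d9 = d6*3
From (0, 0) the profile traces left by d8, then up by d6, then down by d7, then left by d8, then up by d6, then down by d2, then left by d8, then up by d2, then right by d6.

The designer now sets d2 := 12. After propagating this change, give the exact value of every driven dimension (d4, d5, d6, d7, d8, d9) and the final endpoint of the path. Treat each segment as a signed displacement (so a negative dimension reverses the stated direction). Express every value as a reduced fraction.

Apply edit: d2 := 12
  d4 = d2*3 = 36
  d5 = d1*2 = 30
  d6 = d2*2 - d5 + d3 = 0
  d7 = d1*4 = 60
  d8 = d1/3 + d3 - d5 = -19
  d9 = d6*3 = 0
Walk from origin (0, 0):
  seg 1: left by d8 = -19 → (19, 0)
  seg 2: up by d6 = 0 → (19, 0)
  seg 3: down by d7 = 60 → (19, -60)
  seg 4: left by d8 = -19 → (38, -60)
  seg 5: up by d6 = 0 → (38, -60)
  seg 6: down by d2 = 12 → (38, -72)
  seg 7: left by d8 = -19 → (57, -72)
  seg 8: up by d2 = 12 → (57, -60)
  seg 9: right by d6 = 0 → (57, -60)

d4 = 36
d5 = 30
d6 = 0
d7 = 60
d8 = -19
d9 = 0
endpoint = (57, -60)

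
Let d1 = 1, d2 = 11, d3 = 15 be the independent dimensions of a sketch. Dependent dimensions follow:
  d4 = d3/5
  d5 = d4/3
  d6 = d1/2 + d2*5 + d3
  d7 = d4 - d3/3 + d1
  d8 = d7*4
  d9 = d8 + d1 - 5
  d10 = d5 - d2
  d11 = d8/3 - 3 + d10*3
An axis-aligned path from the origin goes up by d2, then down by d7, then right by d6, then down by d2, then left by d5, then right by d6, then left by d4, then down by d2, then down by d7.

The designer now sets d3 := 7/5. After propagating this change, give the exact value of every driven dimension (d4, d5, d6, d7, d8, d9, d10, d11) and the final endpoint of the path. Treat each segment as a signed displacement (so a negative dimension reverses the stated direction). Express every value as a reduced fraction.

d4 = 7/25
d5 = 7/75
d6 = 569/10
d7 = 61/75
d8 = 244/75
d9 = -56/75
d10 = -818/75
d11 = -7793/225
endpoint = (8507/75, -947/75)

Apply edit: d3 := 7/5
  d4 = d3/5 = 7/25
  d5 = d4/3 = 7/75
  d6 = d1/2 + d2*5 + d3 = 569/10
  d7 = d4 - d3/3 + d1 = 61/75
  d8 = d7*4 = 244/75
  d9 = d8 + d1 - 5 = -56/75
  d10 = d5 - d2 = -818/75
  d11 = d8/3 - 3 + d10*3 = -7793/225
Walk from origin (0, 0):
  seg 1: up by d2 = 11 → (0, 11)
  seg 2: down by d7 = 61/75 → (0, 764/75)
  seg 3: right by d6 = 569/10 → (569/10, 764/75)
  seg 4: down by d2 = 11 → (569/10, -61/75)
  seg 5: left by d5 = 7/75 → (8521/150, -61/75)
  seg 6: right by d6 = 569/10 → (8528/75, -61/75)
  seg 7: left by d4 = 7/25 → (8507/75, -61/75)
  seg 8: down by d2 = 11 → (8507/75, -886/75)
  seg 9: down by d7 = 61/75 → (8507/75, -947/75)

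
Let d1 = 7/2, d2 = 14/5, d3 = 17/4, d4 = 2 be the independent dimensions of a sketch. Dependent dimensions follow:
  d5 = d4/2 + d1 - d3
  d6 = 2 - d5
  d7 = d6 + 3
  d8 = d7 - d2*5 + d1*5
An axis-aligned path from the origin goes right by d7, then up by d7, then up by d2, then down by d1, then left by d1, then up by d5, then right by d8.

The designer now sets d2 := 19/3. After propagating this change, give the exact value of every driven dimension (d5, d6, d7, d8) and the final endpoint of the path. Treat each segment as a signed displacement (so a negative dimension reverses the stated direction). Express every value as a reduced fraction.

d5 = 1/4
d6 = 7/4
d7 = 19/4
d8 = -113/12
endpoint = (-49/6, 47/6)

Apply edit: d2 := 19/3
  d5 = d4/2 + d1 - d3 = 1/4
  d6 = 2 - d5 = 7/4
  d7 = d6 + 3 = 19/4
  d8 = d7 - d2*5 + d1*5 = -113/12
Walk from origin (0, 0):
  seg 1: right by d7 = 19/4 → (19/4, 0)
  seg 2: up by d7 = 19/4 → (19/4, 19/4)
  seg 3: up by d2 = 19/3 → (19/4, 133/12)
  seg 4: down by d1 = 7/2 → (19/4, 91/12)
  seg 5: left by d1 = 7/2 → (5/4, 91/12)
  seg 6: up by d5 = 1/4 → (5/4, 47/6)
  seg 7: right by d8 = -113/12 → (-49/6, 47/6)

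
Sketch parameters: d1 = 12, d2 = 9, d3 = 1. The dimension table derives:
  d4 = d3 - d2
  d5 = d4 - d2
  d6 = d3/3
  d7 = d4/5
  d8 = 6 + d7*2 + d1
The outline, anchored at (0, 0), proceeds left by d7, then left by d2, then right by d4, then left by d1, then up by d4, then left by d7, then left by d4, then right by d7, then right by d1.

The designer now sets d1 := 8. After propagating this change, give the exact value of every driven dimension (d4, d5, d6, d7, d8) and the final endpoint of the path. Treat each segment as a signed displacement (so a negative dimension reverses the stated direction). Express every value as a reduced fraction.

Apply edit: d1 := 8
  d4 = d3 - d2 = -8
  d5 = d4 - d2 = -17
  d6 = d3/3 = 1/3
  d7 = d4/5 = -8/5
  d8 = 6 + d7*2 + d1 = 54/5
Walk from origin (0, 0):
  seg 1: left by d7 = -8/5 → (8/5, 0)
  seg 2: left by d2 = 9 → (-37/5, 0)
  seg 3: right by d4 = -8 → (-77/5, 0)
  seg 4: left by d1 = 8 → (-117/5, 0)
  seg 5: up by d4 = -8 → (-117/5, -8)
  seg 6: left by d7 = -8/5 → (-109/5, -8)
  seg 7: left by d4 = -8 → (-69/5, -8)
  seg 8: right by d7 = -8/5 → (-77/5, -8)
  seg 9: right by d1 = 8 → (-37/5, -8)

d4 = -8
d5 = -17
d6 = 1/3
d7 = -8/5
d8 = 54/5
endpoint = (-37/5, -8)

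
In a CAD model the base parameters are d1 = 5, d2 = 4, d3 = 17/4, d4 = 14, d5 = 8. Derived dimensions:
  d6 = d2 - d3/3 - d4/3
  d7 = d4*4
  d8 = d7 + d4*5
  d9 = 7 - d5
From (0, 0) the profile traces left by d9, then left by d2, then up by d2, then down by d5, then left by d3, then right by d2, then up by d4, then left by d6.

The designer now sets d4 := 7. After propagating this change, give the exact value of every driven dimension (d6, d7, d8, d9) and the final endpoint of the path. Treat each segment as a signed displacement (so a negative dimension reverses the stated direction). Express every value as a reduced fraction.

Apply edit: d4 := 7
  d6 = d2 - d3/3 - d4/3 = 1/4
  d7 = d4*4 = 28
  d8 = d7 + d4*5 = 63
  d9 = 7 - d5 = -1
Walk from origin (0, 0):
  seg 1: left by d9 = -1 → (1, 0)
  seg 2: left by d2 = 4 → (-3, 0)
  seg 3: up by d2 = 4 → (-3, 4)
  seg 4: down by d5 = 8 → (-3, -4)
  seg 5: left by d3 = 17/4 → (-29/4, -4)
  seg 6: right by d2 = 4 → (-13/4, -4)
  seg 7: up by d4 = 7 → (-13/4, 3)
  seg 8: left by d6 = 1/4 → (-7/2, 3)

d6 = 1/4
d7 = 28
d8 = 63
d9 = -1
endpoint = (-7/2, 3)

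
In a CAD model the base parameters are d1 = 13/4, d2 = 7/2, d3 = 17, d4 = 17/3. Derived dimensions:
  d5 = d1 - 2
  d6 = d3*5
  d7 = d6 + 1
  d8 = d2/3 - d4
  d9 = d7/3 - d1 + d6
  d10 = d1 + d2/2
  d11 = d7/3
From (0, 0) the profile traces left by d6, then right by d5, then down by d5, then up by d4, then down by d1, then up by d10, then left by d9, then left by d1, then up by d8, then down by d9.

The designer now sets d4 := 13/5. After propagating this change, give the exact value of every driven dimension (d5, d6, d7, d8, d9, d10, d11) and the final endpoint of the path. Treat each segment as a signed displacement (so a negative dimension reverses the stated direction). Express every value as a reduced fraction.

Apply edit: d4 := 13/5
  d5 = d1 - 2 = 5/4
  d6 = d3*5 = 85
  d7 = d6 + 1 = 86
  d8 = d2/3 - d4 = -43/30
  d9 = d7/3 - d1 + d6 = 1325/12
  d10 = d1 + d2/2 = 5
  d11 = d7/3 = 86/3
Walk from origin (0, 0):
  seg 1: left by d6 = 85 → (-85, 0)
  seg 2: right by d5 = 5/4 → (-335/4, 0)
  seg 3: down by d5 = 5/4 → (-335/4, -5/4)
  seg 4: up by d4 = 13/5 → (-335/4, 27/20)
  seg 5: down by d1 = 13/4 → (-335/4, -19/10)
  seg 6: up by d10 = 5 → (-335/4, 31/10)
  seg 7: left by d9 = 1325/12 → (-1165/6, 31/10)
  seg 8: left by d1 = 13/4 → (-2369/12, 31/10)
  seg 9: up by d8 = -43/30 → (-2369/12, 5/3)
  seg 10: down by d9 = 1325/12 → (-2369/12, -435/4)

d5 = 5/4
d6 = 85
d7 = 86
d8 = -43/30
d9 = 1325/12
d10 = 5
d11 = 86/3
endpoint = (-2369/12, -435/4)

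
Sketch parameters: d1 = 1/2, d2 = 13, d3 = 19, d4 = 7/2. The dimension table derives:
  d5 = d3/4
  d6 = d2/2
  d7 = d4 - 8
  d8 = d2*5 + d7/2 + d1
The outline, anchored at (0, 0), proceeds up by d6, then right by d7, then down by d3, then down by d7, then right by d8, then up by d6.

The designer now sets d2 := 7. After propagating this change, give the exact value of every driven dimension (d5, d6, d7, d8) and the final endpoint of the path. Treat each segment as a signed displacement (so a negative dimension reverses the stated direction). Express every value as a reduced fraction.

d5 = 19/4
d6 = 7/2
d7 = -9/2
d8 = 133/4
endpoint = (115/4, -15/2)

Apply edit: d2 := 7
  d5 = d3/4 = 19/4
  d6 = d2/2 = 7/2
  d7 = d4 - 8 = -9/2
  d8 = d2*5 + d7/2 + d1 = 133/4
Walk from origin (0, 0):
  seg 1: up by d6 = 7/2 → (0, 7/2)
  seg 2: right by d7 = -9/2 → (-9/2, 7/2)
  seg 3: down by d3 = 19 → (-9/2, -31/2)
  seg 4: down by d7 = -9/2 → (-9/2, -11)
  seg 5: right by d8 = 133/4 → (115/4, -11)
  seg 6: up by d6 = 7/2 → (115/4, -15/2)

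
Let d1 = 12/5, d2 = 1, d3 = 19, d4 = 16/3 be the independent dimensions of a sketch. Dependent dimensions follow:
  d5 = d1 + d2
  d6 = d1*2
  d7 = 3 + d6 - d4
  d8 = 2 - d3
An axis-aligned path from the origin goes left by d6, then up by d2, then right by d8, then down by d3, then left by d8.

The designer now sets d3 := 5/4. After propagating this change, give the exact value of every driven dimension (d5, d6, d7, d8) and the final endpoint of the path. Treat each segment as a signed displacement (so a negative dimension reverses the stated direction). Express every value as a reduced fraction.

d5 = 17/5
d6 = 24/5
d7 = 37/15
d8 = 3/4
endpoint = (-24/5, -1/4)

Apply edit: d3 := 5/4
  d5 = d1 + d2 = 17/5
  d6 = d1*2 = 24/5
  d7 = 3 + d6 - d4 = 37/15
  d8 = 2 - d3 = 3/4
Walk from origin (0, 0):
  seg 1: left by d6 = 24/5 → (-24/5, 0)
  seg 2: up by d2 = 1 → (-24/5, 1)
  seg 3: right by d8 = 3/4 → (-81/20, 1)
  seg 4: down by d3 = 5/4 → (-81/20, -1/4)
  seg 5: left by d8 = 3/4 → (-24/5, -1/4)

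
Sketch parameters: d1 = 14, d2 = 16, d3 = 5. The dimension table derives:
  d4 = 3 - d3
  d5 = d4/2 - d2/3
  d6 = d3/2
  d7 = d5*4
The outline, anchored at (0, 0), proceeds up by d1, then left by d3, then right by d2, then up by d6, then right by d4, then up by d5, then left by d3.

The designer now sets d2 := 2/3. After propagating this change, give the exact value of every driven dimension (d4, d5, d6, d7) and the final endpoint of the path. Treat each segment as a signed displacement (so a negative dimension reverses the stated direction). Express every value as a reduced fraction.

Apply edit: d2 := 2/3
  d4 = 3 - d3 = -2
  d5 = d4/2 - d2/3 = -11/9
  d6 = d3/2 = 5/2
  d7 = d5*4 = -44/9
Walk from origin (0, 0):
  seg 1: up by d1 = 14 → (0, 14)
  seg 2: left by d3 = 5 → (-5, 14)
  seg 3: right by d2 = 2/3 → (-13/3, 14)
  seg 4: up by d6 = 5/2 → (-13/3, 33/2)
  seg 5: right by d4 = -2 → (-19/3, 33/2)
  seg 6: up by d5 = -11/9 → (-19/3, 275/18)
  seg 7: left by d3 = 5 → (-34/3, 275/18)

d4 = -2
d5 = -11/9
d6 = 5/2
d7 = -44/9
endpoint = (-34/3, 275/18)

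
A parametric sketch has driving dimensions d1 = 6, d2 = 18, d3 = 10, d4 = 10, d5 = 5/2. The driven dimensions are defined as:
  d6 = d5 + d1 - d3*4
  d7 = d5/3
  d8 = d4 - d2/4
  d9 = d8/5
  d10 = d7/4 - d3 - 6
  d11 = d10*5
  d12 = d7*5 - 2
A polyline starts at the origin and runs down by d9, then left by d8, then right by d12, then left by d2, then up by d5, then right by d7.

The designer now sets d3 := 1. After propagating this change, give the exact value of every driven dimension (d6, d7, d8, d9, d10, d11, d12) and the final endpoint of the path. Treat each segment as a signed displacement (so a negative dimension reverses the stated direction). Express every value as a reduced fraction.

d6 = 9/2
d7 = 5/6
d8 = 11/2
d9 = 11/10
d10 = -163/24
d11 = -815/24
d12 = 13/6
endpoint = (-41/2, 7/5)

Apply edit: d3 := 1
  d6 = d5 + d1 - d3*4 = 9/2
  d7 = d5/3 = 5/6
  d8 = d4 - d2/4 = 11/2
  d9 = d8/5 = 11/10
  d10 = d7/4 - d3 - 6 = -163/24
  d11 = d10*5 = -815/24
  d12 = d7*5 - 2 = 13/6
Walk from origin (0, 0):
  seg 1: down by d9 = 11/10 → (0, -11/10)
  seg 2: left by d8 = 11/2 → (-11/2, -11/10)
  seg 3: right by d12 = 13/6 → (-10/3, -11/10)
  seg 4: left by d2 = 18 → (-64/3, -11/10)
  seg 5: up by d5 = 5/2 → (-64/3, 7/5)
  seg 6: right by d7 = 5/6 → (-41/2, 7/5)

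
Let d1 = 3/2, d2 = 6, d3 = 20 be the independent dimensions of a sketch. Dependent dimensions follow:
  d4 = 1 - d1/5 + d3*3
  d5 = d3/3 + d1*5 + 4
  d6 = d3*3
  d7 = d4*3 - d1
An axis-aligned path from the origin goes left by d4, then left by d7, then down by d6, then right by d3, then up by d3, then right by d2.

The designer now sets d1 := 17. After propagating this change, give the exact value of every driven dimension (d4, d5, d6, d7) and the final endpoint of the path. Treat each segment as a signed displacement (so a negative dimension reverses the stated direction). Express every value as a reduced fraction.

d4 = 288/5
d5 = 287/3
d6 = 60
d7 = 779/5
endpoint = (-937/5, -40)

Apply edit: d1 := 17
  d4 = 1 - d1/5 + d3*3 = 288/5
  d5 = d3/3 + d1*5 + 4 = 287/3
  d6 = d3*3 = 60
  d7 = d4*3 - d1 = 779/5
Walk from origin (0, 0):
  seg 1: left by d4 = 288/5 → (-288/5, 0)
  seg 2: left by d7 = 779/5 → (-1067/5, 0)
  seg 3: down by d6 = 60 → (-1067/5, -60)
  seg 4: right by d3 = 20 → (-967/5, -60)
  seg 5: up by d3 = 20 → (-967/5, -40)
  seg 6: right by d2 = 6 → (-937/5, -40)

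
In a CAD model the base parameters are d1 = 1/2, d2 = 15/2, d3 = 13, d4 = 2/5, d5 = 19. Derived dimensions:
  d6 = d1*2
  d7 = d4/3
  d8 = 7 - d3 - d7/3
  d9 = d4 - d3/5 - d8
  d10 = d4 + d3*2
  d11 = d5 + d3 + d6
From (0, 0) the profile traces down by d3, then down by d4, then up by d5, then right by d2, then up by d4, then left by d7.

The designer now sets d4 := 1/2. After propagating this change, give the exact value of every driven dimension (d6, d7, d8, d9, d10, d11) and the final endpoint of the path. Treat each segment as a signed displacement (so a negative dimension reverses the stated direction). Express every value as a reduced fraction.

Apply edit: d4 := 1/2
  d6 = d1*2 = 1
  d7 = d4/3 = 1/6
  d8 = 7 - d3 - d7/3 = -109/18
  d9 = d4 - d3/5 - d8 = 178/45
  d10 = d4 + d3*2 = 53/2
  d11 = d5 + d3 + d6 = 33
Walk from origin (0, 0):
  seg 1: down by d3 = 13 → (0, -13)
  seg 2: down by d4 = 1/2 → (0, -27/2)
  seg 3: up by d5 = 19 → (0, 11/2)
  seg 4: right by d2 = 15/2 → (15/2, 11/2)
  seg 5: up by d4 = 1/2 → (15/2, 6)
  seg 6: left by d7 = 1/6 → (22/3, 6)

d6 = 1
d7 = 1/6
d8 = -109/18
d9 = 178/45
d10 = 53/2
d11 = 33
endpoint = (22/3, 6)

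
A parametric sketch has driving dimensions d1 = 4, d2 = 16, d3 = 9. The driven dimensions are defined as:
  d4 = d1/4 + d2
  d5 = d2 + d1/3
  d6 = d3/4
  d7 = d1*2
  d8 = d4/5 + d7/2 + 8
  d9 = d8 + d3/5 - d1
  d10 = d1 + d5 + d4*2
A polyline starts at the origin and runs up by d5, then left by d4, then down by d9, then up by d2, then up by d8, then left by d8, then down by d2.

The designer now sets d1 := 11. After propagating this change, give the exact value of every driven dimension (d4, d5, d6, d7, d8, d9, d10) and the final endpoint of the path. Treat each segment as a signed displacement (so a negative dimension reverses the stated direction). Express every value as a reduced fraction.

Apply edit: d1 := 11
  d4 = d1/4 + d2 = 75/4
  d5 = d2 + d1/3 = 59/3
  d6 = d3/4 = 9/4
  d7 = d1*2 = 22
  d8 = d4/5 + d7/2 + 8 = 91/4
  d9 = d8 + d3/5 - d1 = 271/20
  d10 = d1 + d5 + d4*2 = 409/6
Walk from origin (0, 0):
  seg 1: up by d5 = 59/3 → (0, 59/3)
  seg 2: left by d4 = 75/4 → (-75/4, 59/3)
  seg 3: down by d9 = 271/20 → (-75/4, 367/60)
  seg 4: up by d2 = 16 → (-75/4, 1327/60)
  seg 5: up by d8 = 91/4 → (-75/4, 673/15)
  seg 6: left by d8 = 91/4 → (-83/2, 673/15)
  seg 7: down by d2 = 16 → (-83/2, 433/15)

d4 = 75/4
d5 = 59/3
d6 = 9/4
d7 = 22
d8 = 91/4
d9 = 271/20
d10 = 409/6
endpoint = (-83/2, 433/15)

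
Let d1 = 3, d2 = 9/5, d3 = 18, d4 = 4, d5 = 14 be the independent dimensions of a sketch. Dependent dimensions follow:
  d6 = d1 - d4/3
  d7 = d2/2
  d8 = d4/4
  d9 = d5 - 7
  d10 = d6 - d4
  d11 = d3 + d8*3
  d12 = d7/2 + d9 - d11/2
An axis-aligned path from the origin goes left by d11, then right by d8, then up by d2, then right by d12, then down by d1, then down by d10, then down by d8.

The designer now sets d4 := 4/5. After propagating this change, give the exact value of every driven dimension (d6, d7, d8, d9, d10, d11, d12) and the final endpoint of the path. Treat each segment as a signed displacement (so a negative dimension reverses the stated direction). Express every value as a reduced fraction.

d6 = 41/15
d7 = 9/10
d8 = 1/5
d9 = 7
d10 = 29/15
d11 = 93/5
d12 = -37/20
endpoint = (-81/4, -10/3)

Apply edit: d4 := 4/5
  d6 = d1 - d4/3 = 41/15
  d7 = d2/2 = 9/10
  d8 = d4/4 = 1/5
  d9 = d5 - 7 = 7
  d10 = d6 - d4 = 29/15
  d11 = d3 + d8*3 = 93/5
  d12 = d7/2 + d9 - d11/2 = -37/20
Walk from origin (0, 0):
  seg 1: left by d11 = 93/5 → (-93/5, 0)
  seg 2: right by d8 = 1/5 → (-92/5, 0)
  seg 3: up by d2 = 9/5 → (-92/5, 9/5)
  seg 4: right by d12 = -37/20 → (-81/4, 9/5)
  seg 5: down by d1 = 3 → (-81/4, -6/5)
  seg 6: down by d10 = 29/15 → (-81/4, -47/15)
  seg 7: down by d8 = 1/5 → (-81/4, -10/3)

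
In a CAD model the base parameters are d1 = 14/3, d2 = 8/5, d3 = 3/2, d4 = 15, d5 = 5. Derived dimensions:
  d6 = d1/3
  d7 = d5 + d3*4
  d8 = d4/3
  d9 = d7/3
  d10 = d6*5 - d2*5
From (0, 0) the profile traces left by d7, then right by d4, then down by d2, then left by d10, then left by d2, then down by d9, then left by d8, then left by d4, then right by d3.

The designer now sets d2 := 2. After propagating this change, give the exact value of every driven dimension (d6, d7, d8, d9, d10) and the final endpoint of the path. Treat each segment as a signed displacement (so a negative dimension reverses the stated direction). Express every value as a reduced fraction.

d6 = 14/9
d7 = 11
d8 = 5
d9 = 11/3
d10 = -20/9
endpoint = (-257/18, -17/3)

Apply edit: d2 := 2
  d6 = d1/3 = 14/9
  d7 = d5 + d3*4 = 11
  d8 = d4/3 = 5
  d9 = d7/3 = 11/3
  d10 = d6*5 - d2*5 = -20/9
Walk from origin (0, 0):
  seg 1: left by d7 = 11 → (-11, 0)
  seg 2: right by d4 = 15 → (4, 0)
  seg 3: down by d2 = 2 → (4, -2)
  seg 4: left by d10 = -20/9 → (56/9, -2)
  seg 5: left by d2 = 2 → (38/9, -2)
  seg 6: down by d9 = 11/3 → (38/9, -17/3)
  seg 7: left by d8 = 5 → (-7/9, -17/3)
  seg 8: left by d4 = 15 → (-142/9, -17/3)
  seg 9: right by d3 = 3/2 → (-257/18, -17/3)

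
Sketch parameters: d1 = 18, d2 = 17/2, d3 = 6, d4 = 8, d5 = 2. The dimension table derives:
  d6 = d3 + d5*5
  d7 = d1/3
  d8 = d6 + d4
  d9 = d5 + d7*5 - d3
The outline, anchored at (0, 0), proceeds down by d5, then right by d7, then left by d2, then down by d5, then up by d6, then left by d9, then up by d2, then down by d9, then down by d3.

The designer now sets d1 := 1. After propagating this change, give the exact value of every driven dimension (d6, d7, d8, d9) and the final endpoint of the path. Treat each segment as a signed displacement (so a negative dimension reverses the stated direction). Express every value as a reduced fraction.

d6 = 16
d7 = 1/3
d8 = 24
d9 = -7/3
endpoint = (-35/6, 101/6)

Apply edit: d1 := 1
  d6 = d3 + d5*5 = 16
  d7 = d1/3 = 1/3
  d8 = d6 + d4 = 24
  d9 = d5 + d7*5 - d3 = -7/3
Walk from origin (0, 0):
  seg 1: down by d5 = 2 → (0, -2)
  seg 2: right by d7 = 1/3 → (1/3, -2)
  seg 3: left by d2 = 17/2 → (-49/6, -2)
  seg 4: down by d5 = 2 → (-49/6, -4)
  seg 5: up by d6 = 16 → (-49/6, 12)
  seg 6: left by d9 = -7/3 → (-35/6, 12)
  seg 7: up by d2 = 17/2 → (-35/6, 41/2)
  seg 8: down by d9 = -7/3 → (-35/6, 137/6)
  seg 9: down by d3 = 6 → (-35/6, 101/6)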